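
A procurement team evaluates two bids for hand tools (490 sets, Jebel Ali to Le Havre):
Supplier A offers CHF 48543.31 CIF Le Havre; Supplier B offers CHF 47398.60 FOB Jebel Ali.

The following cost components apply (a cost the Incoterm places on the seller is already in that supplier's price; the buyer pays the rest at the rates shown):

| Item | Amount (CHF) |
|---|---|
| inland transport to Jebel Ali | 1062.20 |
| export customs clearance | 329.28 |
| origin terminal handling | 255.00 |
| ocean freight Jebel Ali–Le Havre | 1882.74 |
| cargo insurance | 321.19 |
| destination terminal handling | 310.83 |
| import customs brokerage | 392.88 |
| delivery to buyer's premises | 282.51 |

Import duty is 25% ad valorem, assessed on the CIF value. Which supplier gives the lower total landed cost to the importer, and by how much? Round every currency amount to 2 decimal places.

Supplier A is cheaper by CHF 1324.02

Supplier A (CIF):
The CIF price already equals the CIF value: 48543.31
Import duty = 48543.31 × 25% = 12135.83
Buyer bears (A): 310.83 + 392.88 + 282.51 = 986.22
Landed cost (A) = invoice 48543.31 + 986.22 + duty 12135.83 = 61665.36
Supplier B (FOB):
CIF value = FOB price + freight + insurance = 47398.60 + 1882.74 + 321.19 = 49602.53
Import duty = 49602.53 × 25% = 12400.63
Buyer bears (B): 1882.74 + 321.19 + 310.83 + 392.88 + 282.51 = 3190.15
Landed cost (B) = invoice 47398.60 + 3190.15 + duty 12400.63 = 62989.38
Difference = |61665.36 − 62989.38| = 1324.02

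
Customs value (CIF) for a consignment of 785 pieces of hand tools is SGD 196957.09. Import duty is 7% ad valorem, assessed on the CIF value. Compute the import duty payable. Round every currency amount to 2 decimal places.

Import duty: SGD 13787.00

Import duty = 196957.09 × 7% = 13787.00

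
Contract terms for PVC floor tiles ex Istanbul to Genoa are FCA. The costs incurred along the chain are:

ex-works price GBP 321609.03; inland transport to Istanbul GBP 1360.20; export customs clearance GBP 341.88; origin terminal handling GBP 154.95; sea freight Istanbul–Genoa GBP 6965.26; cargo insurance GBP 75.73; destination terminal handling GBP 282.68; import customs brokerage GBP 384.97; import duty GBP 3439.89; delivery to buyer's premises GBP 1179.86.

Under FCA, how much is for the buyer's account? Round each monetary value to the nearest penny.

FCA: the seller delivers export-cleared goods to the carrier; the buyer bears costs from that point.
Seller's account: goods 321609.03 + inland to port 1360.20 + export clearance 341.88 = 323311.11
Buyer's account: origin terminal 154.95 + freight 6965.26 + insurance 75.73 + destination terminal 282.68 + brokerage 384.97 + duty 3439.89 + delivery 1179.86 = 12483.34

Buyer's account: GBP 12483.34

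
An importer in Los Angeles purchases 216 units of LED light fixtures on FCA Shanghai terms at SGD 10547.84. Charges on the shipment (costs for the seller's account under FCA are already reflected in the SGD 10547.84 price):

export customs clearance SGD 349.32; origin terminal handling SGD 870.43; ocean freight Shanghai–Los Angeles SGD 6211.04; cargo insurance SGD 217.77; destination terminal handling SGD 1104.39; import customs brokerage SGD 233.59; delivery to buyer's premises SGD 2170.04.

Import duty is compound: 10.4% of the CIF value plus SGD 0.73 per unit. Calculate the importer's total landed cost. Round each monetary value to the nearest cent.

FCA: the seller delivers export-cleared goods to the carrier; the buyer bears costs from that point.
Already in the invoice (seller's account under FCA): export clearance — exclude.
CIF value = FCA price + origin terminal + freight + insurance = 10547.84 + 870.43 + 6211.04 + 217.77 = 17847.08
Ad valorem component: 17847.08 × 10.4% = 1856.10
Specific component: 216 × 0.73 = 157.68
Import duty = 1856.10 + 157.68 = 2013.78
Buyer bears: origin terminal 870.43 + freight 6211.04 + insurance 217.77 + destination terminal 1104.39 + brokerage 233.59 + delivery 2170.04 + duty 2013.78 = 12821.04
Landed cost = invoice 10547.84 + 12821.04 = 23368.88

Total landed cost: SGD 23368.88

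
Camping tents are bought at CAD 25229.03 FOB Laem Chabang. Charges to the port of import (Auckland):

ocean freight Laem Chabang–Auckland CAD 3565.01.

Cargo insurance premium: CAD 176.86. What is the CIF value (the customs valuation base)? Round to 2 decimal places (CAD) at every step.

CIF value: CAD 28970.90

CIF = FOB price + freight + insurance
CIF = 25229.03 + 3565.01 + 176.86 = 28970.90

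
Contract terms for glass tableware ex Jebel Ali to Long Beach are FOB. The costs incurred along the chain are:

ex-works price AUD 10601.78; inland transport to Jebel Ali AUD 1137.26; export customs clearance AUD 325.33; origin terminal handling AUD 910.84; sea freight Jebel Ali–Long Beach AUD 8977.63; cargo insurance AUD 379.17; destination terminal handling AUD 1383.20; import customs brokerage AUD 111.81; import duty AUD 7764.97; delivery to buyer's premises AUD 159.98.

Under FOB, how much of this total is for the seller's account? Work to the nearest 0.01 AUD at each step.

Seller's account: AUD 12975.21

FOB: the seller bears costs until goods are on board at the origin port; the buyer bears freight, insurance and all costs thereafter.
Seller's account: goods 10601.78 + inland to port 1137.26 + export clearance 325.33 + origin terminal 910.84 = 12975.21
Buyer's account: freight 8977.63 + insurance 379.17 + destination terminal 1383.20 + brokerage 111.81 + duty 7764.97 + delivery 159.98 = 18776.76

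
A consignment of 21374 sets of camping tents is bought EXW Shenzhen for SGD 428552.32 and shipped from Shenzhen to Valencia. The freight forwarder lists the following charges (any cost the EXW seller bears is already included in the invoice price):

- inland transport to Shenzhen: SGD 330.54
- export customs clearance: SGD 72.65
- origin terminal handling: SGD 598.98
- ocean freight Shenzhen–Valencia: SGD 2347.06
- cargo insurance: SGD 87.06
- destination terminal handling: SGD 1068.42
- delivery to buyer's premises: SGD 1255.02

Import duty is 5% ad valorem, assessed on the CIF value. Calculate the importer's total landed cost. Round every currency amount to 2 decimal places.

Total landed cost: SGD 455911.48

EXW: the seller makes goods available at their premises; the buyer bears all onward costs.
CIF value = EXW price + inland to port + export clearance + origin terminal + freight + insurance = 428552.32 + 330.54 + 72.65 + 598.98 + 2347.06 + 87.06 = 431988.61
Import duty = 431988.61 × 5% = 21599.43
Buyer bears: inland to port 330.54 + export clearance 72.65 + origin terminal 598.98 + freight 2347.06 + insurance 87.06 + destination terminal 1068.42 + delivery 1255.02 + duty 21599.43 = 27359.16
Landed cost = invoice 428552.32 + 27359.16 = 455911.48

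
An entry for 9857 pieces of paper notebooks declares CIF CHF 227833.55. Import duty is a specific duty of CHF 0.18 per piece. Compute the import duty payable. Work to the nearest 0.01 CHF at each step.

Import duty = 9857 × 0.18 = 1774.26

Import duty: CHF 1774.26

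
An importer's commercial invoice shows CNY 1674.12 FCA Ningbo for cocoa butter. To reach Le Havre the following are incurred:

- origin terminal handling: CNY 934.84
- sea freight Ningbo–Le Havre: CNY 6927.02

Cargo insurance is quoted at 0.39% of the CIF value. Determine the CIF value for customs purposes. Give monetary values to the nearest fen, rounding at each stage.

Let C be the CIF value. C = FCA price + pre-shipment costs + freight + 0.39% × C
C − 0.39% × C = 1674.12 + 934.84 + 6927.02
0.9961 × C = 9535.98
C = 9535.98 / 0.9961 = 9573.32
Insurance premium = 0.39% × 9573.32 = 37.34

CIF value: CNY 9573.32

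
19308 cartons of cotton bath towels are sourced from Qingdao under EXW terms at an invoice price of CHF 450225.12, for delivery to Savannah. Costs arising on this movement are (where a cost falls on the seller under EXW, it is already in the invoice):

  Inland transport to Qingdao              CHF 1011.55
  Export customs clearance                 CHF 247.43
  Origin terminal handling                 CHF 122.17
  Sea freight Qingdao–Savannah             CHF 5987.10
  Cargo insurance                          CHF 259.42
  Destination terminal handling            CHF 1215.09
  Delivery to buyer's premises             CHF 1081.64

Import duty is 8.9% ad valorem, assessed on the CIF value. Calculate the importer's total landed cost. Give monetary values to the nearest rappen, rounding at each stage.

EXW: the seller makes goods available at their premises; the buyer bears all onward costs.
CIF value = EXW price + inland to port + export clearance + origin terminal + freight + insurance = 450225.12 + 1011.55 + 247.43 + 122.17 + 5987.10 + 259.42 = 457852.79
Import duty = 457852.79 × 8.9% = 40748.90
Buyer bears: inland to port 1011.55 + export clearance 247.43 + origin terminal 122.17 + freight 5987.10 + insurance 259.42 + destination terminal 1215.09 + delivery 1081.64 + duty 40748.90 = 50673.30
Landed cost = invoice 450225.12 + 50673.30 = 500898.42

Total landed cost: CHF 500898.42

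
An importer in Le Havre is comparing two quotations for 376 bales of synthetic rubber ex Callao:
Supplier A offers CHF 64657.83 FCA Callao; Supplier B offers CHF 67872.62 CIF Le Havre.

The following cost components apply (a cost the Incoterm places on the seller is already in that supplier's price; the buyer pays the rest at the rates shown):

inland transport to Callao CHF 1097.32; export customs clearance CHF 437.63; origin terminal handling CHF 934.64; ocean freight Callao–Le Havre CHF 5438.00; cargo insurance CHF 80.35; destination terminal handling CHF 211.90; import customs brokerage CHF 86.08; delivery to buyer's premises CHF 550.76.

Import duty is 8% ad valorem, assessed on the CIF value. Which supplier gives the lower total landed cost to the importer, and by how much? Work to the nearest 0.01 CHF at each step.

Supplier B is cheaper by CHF 3497.26

Supplier A (FCA):
CIF value = FCA price + origin terminal + freight + insurance = 64657.83 + 934.64 + 5438.00 + 80.35 = 71110.82
Import duty = 71110.82 × 8% = 5688.87
Buyer bears (A): 934.64 + 5438.00 + 80.35 + 211.90 + 86.08 + 550.76 = 7301.73
Landed cost (A) = invoice 64657.83 + 7301.73 + duty 5688.87 = 77648.43
Supplier B (CIF):
The CIF price already equals the CIF value: 67872.62
Import duty = 67872.62 × 8% = 5429.81
Buyer bears (B): 211.90 + 86.08 + 550.76 = 848.74
Landed cost (B) = invoice 67872.62 + 848.74 + duty 5429.81 = 74151.17
Difference = |77648.43 − 74151.17| = 3497.26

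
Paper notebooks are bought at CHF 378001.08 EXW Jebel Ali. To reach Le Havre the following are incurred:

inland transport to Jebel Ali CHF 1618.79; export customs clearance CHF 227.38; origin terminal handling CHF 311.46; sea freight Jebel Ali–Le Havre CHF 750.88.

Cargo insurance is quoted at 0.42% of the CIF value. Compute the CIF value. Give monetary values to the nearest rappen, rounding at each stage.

CIF value: CHF 382516.16

Let C be the CIF value. C = EXW price + pre-shipment costs + freight + 0.42% × C
C − 0.42% × C = 378001.08 + 1618.79 + 227.38 + 311.46 + 750.88
0.9958 × C = 380909.59
C = 380909.59 / 0.9958 = 382516.16
Insurance premium = 0.42% × 382516.16 = 1606.57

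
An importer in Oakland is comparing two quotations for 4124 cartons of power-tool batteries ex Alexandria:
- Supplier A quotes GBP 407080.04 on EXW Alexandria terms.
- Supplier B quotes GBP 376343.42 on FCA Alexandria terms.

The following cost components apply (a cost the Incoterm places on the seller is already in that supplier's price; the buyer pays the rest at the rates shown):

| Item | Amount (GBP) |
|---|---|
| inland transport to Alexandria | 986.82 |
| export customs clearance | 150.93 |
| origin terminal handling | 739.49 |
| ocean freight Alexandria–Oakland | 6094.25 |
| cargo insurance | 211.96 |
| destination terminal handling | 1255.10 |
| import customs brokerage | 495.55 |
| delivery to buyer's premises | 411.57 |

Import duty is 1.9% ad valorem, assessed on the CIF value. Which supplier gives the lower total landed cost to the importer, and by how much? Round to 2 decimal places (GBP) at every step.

Supplier B is cheaper by GBP 32479.99

Supplier A (EXW):
CIF value = EXW price + inland to port + export clearance + origin terminal + freight + insurance = 407080.04 + 986.82 + 150.93 + 739.49 + 6094.25 + 211.96 = 415263.49
Import duty = 415263.49 × 1.9% = 7890.01
Buyer bears (A): 986.82 + 150.93 + 739.49 + 6094.25 + 211.96 + 1255.10 + 495.55 + 411.57 = 10345.67
Landed cost (A) = invoice 407080.04 + 10345.67 + duty 7890.01 = 425315.72
Supplier B (FCA):
CIF value = FCA price + origin terminal + freight + insurance = 376343.42 + 739.49 + 6094.25 + 211.96 = 383389.12
Import duty = 383389.12 × 1.9% = 7284.39
Buyer bears (B): 739.49 + 6094.25 + 211.96 + 1255.10 + 495.55 + 411.57 = 9207.92
Landed cost (B) = invoice 376343.42 + 9207.92 + duty 7284.39 = 392835.73
Difference = |425315.72 − 392835.73| = 32479.99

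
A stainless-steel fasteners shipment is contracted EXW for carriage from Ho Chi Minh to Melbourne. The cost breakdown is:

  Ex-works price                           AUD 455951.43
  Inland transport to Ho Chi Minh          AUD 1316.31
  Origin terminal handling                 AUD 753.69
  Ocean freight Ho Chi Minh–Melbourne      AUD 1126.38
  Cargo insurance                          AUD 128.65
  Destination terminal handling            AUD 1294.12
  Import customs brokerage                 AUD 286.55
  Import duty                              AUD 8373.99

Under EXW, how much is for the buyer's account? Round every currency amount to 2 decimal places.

EXW: the seller makes goods available at their premises; the buyer bears all onward costs.
Seller's account: goods 455951.43 = 455951.43
Buyer's account: inland to port 1316.31 + origin terminal 753.69 + freight 1126.38 + insurance 128.65 + destination terminal 1294.12 + brokerage 286.55 + duty 8373.99 = 13279.69

Buyer's account: AUD 13279.69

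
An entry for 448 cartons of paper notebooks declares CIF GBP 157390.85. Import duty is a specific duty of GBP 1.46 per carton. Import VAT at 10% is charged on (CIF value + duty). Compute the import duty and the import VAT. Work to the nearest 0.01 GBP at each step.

Import duty: GBP 654.08; import VAT: GBP 15804.49

Import duty = 448 × 1.46 = 654.08
VAT base = CIF + duty = 157390.85 + 654.08 = 158044.93
Import VAT = 158044.93 × 10% = 15804.49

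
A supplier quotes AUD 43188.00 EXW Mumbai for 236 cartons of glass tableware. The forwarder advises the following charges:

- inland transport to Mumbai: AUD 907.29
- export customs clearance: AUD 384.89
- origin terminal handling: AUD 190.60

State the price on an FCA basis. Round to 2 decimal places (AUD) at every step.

FCA price: AUD 44480.18

Not relevant to the conversion: origin terminal — on the buyer under both terms; not part of either seller's price.
From EXW to FCA, the seller additionally bears: inland to port, export clearance.
FCA price = 43188.00 + 907.29 + 384.89 = 44480.18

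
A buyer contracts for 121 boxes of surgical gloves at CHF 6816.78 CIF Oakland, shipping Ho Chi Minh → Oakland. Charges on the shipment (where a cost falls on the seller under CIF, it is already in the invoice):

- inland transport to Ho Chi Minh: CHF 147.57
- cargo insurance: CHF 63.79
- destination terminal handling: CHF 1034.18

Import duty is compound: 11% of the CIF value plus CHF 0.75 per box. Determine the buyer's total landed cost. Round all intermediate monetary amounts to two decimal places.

CIF: the seller pays costs through ocean freight and marine insurance to the destination port.
Already in the invoice (seller's account under CIF): inland to port, insurance — exclude.
The CIF price already equals the CIF value: 6816.78
Ad valorem component: 6816.78 × 11% = 749.85
Specific component: 121 × 0.75 = 90.75
Import duty = 749.85 + 90.75 = 840.60
Buyer bears: destination terminal 1034.18 + duty 840.60 = 1874.78
Landed cost = invoice 6816.78 + 1874.78 = 8691.56

Total landed cost: CHF 8691.56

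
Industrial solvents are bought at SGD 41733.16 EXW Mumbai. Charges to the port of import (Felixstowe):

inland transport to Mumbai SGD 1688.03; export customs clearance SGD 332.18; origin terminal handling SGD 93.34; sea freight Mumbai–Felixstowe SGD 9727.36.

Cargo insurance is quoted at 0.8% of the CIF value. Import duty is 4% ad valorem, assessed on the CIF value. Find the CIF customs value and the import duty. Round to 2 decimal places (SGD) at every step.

Let C be the CIF value. C = EXW price + pre-shipment costs + freight + 0.8% × C
C − 0.8% × C = 41733.16 + 1688.03 + 332.18 + 93.34 + 9727.36
0.992 × C = 53574.07
C = 53574.07 / 0.992 = 54006.12
Insurance premium = 0.8% × 54006.12 = 432.05
Import duty = 54006.12 × 4% = 2160.24

CIF value: SGD 54006.12; import duty: SGD 2160.24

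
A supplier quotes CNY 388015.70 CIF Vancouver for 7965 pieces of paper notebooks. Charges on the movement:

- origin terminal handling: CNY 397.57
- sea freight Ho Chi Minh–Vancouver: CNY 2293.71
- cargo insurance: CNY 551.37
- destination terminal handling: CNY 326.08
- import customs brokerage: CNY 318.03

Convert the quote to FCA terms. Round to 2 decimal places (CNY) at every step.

FCA price: CNY 384773.05

Not relevant to the conversion: brokerage, destination terminal — on the buyer under both terms; not part of either seller's price.
From CIF to FCA, the seller no longer bears: origin terminal, freight, insurance.
FCA price = 388015.70 − 397.57 − 2293.71 − 551.37 = 384773.05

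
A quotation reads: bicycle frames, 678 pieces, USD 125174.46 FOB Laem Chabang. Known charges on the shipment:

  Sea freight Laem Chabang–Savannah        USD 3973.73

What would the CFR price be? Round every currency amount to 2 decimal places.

CFR price: USD 129148.19

From FOB to CFR, the seller additionally bears: freight.
CFR price = 125174.46 + 3973.73 = 129148.19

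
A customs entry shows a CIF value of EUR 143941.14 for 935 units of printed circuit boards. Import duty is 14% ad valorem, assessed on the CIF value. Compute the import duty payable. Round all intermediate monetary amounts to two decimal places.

Import duty: EUR 20151.76

Import duty = 143941.14 × 14% = 20151.76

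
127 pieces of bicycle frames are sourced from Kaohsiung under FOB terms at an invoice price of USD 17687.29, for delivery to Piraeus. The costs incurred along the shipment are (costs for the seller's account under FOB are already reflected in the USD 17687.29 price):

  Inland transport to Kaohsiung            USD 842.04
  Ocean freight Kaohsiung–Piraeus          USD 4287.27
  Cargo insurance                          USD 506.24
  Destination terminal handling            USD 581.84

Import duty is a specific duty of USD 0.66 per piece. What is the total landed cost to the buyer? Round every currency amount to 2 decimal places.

FOB: the seller bears costs until goods are on board at the origin port; the buyer bears freight, insurance and all costs thereafter.
Already in the invoice (seller's account under FOB): inland to port — exclude.
CIF value = FOB price + freight + insurance = 17687.29 + 4287.27 + 506.24 = 22480.80
Import duty = 127 × 0.66 = 83.82
Buyer bears: freight 4287.27 + insurance 506.24 + destination terminal 581.84 + duty 83.82 = 5459.17
Landed cost = invoice 17687.29 + 5459.17 = 23146.46

Total landed cost: USD 23146.46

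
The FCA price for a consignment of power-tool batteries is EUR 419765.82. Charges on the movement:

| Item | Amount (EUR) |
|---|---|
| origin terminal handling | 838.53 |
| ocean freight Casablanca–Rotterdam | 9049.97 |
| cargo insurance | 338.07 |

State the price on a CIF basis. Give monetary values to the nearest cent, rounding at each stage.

From FCA to CIF, the seller additionally bears: origin terminal, freight, insurance.
CIF price = 419765.82 + 838.53 + 9049.97 + 338.07 = 429992.39

CIF price: EUR 429992.39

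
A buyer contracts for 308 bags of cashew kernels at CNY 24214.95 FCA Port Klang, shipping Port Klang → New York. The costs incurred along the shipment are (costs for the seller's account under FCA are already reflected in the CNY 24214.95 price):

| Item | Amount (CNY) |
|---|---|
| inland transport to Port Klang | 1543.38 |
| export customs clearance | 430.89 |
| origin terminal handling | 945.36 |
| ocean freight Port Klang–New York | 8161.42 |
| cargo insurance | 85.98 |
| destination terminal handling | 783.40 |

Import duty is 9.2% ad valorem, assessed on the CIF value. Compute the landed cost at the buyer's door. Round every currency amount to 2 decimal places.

Total landed cost: CNY 37264.62

FCA: the seller delivers export-cleared goods to the carrier; the buyer bears costs from that point.
Already in the invoice (seller's account under FCA): inland to port, export clearance — exclude.
CIF value = FCA price + origin terminal + freight + insurance = 24214.95 + 945.36 + 8161.42 + 85.98 = 33407.71
Import duty = 33407.71 × 9.2% = 3073.51
Buyer bears: origin terminal 945.36 + freight 8161.42 + insurance 85.98 + destination terminal 783.40 + duty 3073.51 = 13049.67
Landed cost = invoice 24214.95 + 13049.67 = 37264.62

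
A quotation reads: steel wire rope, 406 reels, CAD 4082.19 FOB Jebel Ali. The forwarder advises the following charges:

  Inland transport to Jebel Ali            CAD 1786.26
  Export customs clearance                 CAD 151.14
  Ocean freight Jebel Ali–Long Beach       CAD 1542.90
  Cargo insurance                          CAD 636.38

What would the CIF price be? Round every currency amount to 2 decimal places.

CIF price: CAD 6261.47

Not relevant to the conversion: export clearance, inland to port — on the seller under both FOB and CIF; already in the FOB price and stays in the CIF price.
From FOB to CIF, the seller additionally bears: freight, insurance.
CIF price = 4082.19 + 1542.90 + 636.38 = 6261.47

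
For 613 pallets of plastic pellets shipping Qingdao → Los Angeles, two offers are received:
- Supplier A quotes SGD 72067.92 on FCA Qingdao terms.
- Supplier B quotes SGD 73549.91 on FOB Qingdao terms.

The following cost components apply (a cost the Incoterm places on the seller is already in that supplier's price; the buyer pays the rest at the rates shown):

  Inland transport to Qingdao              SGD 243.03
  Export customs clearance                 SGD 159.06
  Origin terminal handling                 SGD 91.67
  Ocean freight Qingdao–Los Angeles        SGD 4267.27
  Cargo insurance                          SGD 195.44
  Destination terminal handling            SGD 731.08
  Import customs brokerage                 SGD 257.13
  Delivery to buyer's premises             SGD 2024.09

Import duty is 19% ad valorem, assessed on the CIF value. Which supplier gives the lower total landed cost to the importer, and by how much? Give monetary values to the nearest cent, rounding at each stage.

Supplier A is cheaper by SGD 1654.48

Supplier A (FCA):
CIF value = FCA price + origin terminal + freight + insurance = 72067.92 + 91.67 + 4267.27 + 195.44 = 76622.30
Import duty = 76622.30 × 19% = 14558.24
Buyer bears (A): 91.67 + 4267.27 + 195.44 + 731.08 + 257.13 + 2024.09 = 7566.68
Landed cost (A) = invoice 72067.92 + 7566.68 + duty 14558.24 = 94192.84
Supplier B (FOB):
CIF value = FOB price + freight + insurance = 73549.91 + 4267.27 + 195.44 = 78012.62
Import duty = 78012.62 × 19% = 14822.40
Buyer bears (B): 4267.27 + 195.44 + 731.08 + 257.13 + 2024.09 = 7475.01
Landed cost (B) = invoice 73549.91 + 7475.01 + duty 14822.40 = 95847.32
Difference = |94192.84 − 95847.32| = 1654.48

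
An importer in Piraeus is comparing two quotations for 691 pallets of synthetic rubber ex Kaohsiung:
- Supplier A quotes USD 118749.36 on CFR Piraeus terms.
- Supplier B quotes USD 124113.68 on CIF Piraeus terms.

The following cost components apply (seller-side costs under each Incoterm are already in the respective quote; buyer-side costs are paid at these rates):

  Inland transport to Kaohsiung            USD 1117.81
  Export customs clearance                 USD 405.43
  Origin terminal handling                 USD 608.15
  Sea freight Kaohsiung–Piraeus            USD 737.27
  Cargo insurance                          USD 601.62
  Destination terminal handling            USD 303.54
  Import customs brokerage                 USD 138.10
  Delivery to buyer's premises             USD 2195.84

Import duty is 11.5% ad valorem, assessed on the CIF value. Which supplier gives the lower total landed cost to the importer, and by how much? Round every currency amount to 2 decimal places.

Supplier A (CFR):
CIF value = CFR price + insurance = 118749.36 + 601.62 = 119350.98
Import duty = 119350.98 × 11.5% = 13725.36
Buyer bears (A): 601.62 + 303.54 + 138.10 + 2195.84 = 3239.10
Landed cost (A) = invoice 118749.36 + 3239.10 + duty 13725.36 = 135713.82
Supplier B (CIF):
The CIF price already equals the CIF value: 124113.68
Import duty = 124113.68 × 11.5% = 14273.07
Buyer bears (B): 303.54 + 138.10 + 2195.84 = 2637.48
Landed cost (B) = invoice 124113.68 + 2637.48 + duty 14273.07 = 141024.23
Difference = |135713.82 − 141024.23| = 5310.41

Supplier A is cheaper by USD 5310.41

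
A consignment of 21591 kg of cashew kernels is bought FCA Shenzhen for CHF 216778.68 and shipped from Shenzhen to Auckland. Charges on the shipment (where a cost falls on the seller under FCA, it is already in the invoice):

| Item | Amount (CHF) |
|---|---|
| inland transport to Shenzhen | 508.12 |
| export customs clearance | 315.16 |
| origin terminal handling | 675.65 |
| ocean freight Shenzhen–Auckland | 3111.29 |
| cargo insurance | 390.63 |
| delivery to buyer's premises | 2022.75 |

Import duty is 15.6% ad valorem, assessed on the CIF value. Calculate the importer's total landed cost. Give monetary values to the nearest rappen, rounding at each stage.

Total landed cost: CHF 257448.18

FCA: the seller delivers export-cleared goods to the carrier; the buyer bears costs from that point.
Already in the invoice (seller's account under FCA): inland to port, export clearance — exclude.
CIF value = FCA price + origin terminal + freight + insurance = 216778.68 + 675.65 + 3111.29 + 390.63 = 220956.25
Import duty = 220956.25 × 15.6% = 34469.18
Buyer bears: origin terminal 675.65 + freight 3111.29 + insurance 390.63 + delivery 2022.75 + duty 34469.18 = 40669.50
Landed cost = invoice 216778.68 + 40669.50 = 257448.18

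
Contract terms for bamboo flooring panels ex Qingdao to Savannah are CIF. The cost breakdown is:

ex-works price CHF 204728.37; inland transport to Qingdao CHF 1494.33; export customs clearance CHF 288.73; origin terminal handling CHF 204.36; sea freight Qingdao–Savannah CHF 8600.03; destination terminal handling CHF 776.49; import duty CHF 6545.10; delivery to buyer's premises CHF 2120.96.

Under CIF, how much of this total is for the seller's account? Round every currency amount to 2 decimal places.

Seller's account: CHF 215315.82

CIF: the seller pays costs through ocean freight and marine insurance to the destination port.
Seller's account: goods 204728.37 + inland to port 1494.33 + export clearance 288.73 + origin terminal 204.36 + freight 8600.03 = 215315.82
Buyer's account: destination terminal 776.49 + duty 6545.10 + delivery 2120.96 = 9442.55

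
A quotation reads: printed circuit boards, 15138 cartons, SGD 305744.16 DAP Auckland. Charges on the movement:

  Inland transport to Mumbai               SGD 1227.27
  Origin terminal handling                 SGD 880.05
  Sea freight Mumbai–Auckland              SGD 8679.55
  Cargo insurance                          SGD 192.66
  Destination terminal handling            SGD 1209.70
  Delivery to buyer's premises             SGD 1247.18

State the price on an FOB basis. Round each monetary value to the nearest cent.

FOB price: SGD 294415.07

Not relevant to the conversion: inland to port, origin terminal — on the seller under both DAP and FOB; already in the DAP price and stays in the FOB price.
From DAP to FOB, the seller no longer bears: freight, insurance, destination terminal, delivery.
FOB price = 305744.16 − 8679.55 − 192.66 − 1209.70 − 1247.18 = 294415.07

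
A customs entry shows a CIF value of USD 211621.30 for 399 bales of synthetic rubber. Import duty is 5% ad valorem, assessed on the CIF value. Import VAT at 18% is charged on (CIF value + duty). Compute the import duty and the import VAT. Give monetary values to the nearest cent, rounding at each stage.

Import duty: USD 10581.07; import VAT: USD 39996.43

Import duty = 211621.30 × 5% = 10581.07
VAT base = CIF + duty = 211621.30 + 10581.07 = 222202.37
Import VAT = 222202.37 × 18% = 39996.43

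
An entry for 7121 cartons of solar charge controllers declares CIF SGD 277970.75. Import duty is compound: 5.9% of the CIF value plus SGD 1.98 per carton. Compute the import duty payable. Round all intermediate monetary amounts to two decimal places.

Ad valorem component: 277970.75 × 5.9% = 16400.27
Specific component: 7121 × 1.98 = 14099.58
Import duty = 16400.27 + 14099.58 = 30499.85

Import duty: SGD 30499.85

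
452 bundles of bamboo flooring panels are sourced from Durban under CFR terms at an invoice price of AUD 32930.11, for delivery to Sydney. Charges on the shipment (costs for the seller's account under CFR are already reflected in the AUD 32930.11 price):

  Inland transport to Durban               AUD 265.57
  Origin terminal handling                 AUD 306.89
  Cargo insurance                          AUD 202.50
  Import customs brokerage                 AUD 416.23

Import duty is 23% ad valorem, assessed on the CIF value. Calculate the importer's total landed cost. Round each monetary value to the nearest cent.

CFR: the seller pays costs through ocean freight to the destination port, but not insurance.
Already in the invoice (seller's account under CFR): inland to port, origin terminal — exclude.
CIF value = CFR price + insurance = 32930.11 + 202.50 = 33132.61
Import duty = 33132.61 × 23% = 7620.50
Buyer bears: insurance 202.50 + brokerage 416.23 + duty 7620.50 = 8239.23
Landed cost = invoice 32930.11 + 8239.23 = 41169.34

Total landed cost: AUD 41169.34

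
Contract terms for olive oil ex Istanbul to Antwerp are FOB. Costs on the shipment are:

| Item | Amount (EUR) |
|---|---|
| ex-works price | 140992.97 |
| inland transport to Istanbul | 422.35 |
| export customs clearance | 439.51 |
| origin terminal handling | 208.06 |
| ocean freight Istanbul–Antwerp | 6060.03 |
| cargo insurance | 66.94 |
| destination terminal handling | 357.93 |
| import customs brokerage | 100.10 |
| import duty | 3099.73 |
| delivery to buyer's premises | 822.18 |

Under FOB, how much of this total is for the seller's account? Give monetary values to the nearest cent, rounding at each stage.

Seller's account: EUR 142062.89

FOB: the seller bears costs until goods are on board at the origin port; the buyer bears freight, insurance and all costs thereafter.
Seller's account: goods 140992.97 + inland to port 422.35 + export clearance 439.51 + origin terminal 208.06 = 142062.89
Buyer's account: freight 6060.03 + insurance 66.94 + destination terminal 357.93 + brokerage 100.10 + duty 3099.73 + delivery 822.18 = 10506.91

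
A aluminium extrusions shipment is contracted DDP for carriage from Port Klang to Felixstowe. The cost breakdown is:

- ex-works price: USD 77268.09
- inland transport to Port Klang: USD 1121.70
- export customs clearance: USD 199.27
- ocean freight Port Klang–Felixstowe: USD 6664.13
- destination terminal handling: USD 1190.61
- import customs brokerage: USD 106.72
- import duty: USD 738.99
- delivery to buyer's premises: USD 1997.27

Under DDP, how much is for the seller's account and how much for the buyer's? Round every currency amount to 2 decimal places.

Seller: USD 89286.78; buyer: USD 0.00

DDP: the seller bears all costs including import duty.
Seller's account: goods 77268.09 + inland to port 1121.70 + export clearance 199.27 + freight 6664.13 + destination terminal 1190.61 + brokerage 106.72 + duty 738.99 + delivery 1997.27 = 89286.78
Buyer's account: 0.00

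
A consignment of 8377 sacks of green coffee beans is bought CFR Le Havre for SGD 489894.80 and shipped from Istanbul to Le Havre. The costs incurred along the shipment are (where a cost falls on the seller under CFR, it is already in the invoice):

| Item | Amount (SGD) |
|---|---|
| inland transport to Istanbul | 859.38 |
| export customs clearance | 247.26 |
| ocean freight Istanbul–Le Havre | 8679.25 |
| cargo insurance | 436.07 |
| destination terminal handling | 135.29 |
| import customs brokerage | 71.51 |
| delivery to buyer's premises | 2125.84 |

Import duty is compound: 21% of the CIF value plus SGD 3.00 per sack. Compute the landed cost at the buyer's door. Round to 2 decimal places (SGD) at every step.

CFR: the seller pays costs through ocean freight to the destination port, but not insurance.
Already in the invoice (seller's account under CFR): inland to port, export clearance, freight — exclude.
CIF value = CFR price + insurance = 489894.80 + 436.07 = 490330.87
Ad valorem component: 490330.87 × 21% = 102969.48
Specific component: 8377 × 3.00 = 25131.00
Import duty = 102969.48 + 25131.00 = 128100.48
Buyer bears: insurance 436.07 + destination terminal 135.29 + brokerage 71.51 + delivery 2125.84 + duty 128100.48 = 130869.19
Landed cost = invoice 489894.80 + 130869.19 = 620763.99

Total landed cost: SGD 620763.99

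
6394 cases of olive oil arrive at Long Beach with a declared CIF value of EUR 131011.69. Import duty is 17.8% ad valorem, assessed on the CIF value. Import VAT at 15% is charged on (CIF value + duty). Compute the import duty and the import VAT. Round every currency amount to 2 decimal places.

Import duty = 131011.69 × 17.8% = 23320.08
VAT base = CIF + duty = 131011.69 + 23320.08 = 154331.77
Import VAT = 154331.77 × 15% = 23149.77

Import duty: EUR 23320.08; import VAT: EUR 23149.77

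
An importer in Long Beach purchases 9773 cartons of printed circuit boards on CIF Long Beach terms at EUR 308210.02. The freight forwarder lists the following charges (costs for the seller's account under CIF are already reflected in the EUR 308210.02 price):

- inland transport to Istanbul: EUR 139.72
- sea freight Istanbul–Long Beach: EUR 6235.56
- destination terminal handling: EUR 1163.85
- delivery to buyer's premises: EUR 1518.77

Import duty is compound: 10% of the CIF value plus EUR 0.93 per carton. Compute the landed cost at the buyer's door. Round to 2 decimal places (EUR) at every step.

Total landed cost: EUR 350802.53

CIF: the seller pays costs through ocean freight and marine insurance to the destination port.
Already in the invoice (seller's account under CIF): inland to port, freight — exclude.
The CIF price already equals the CIF value: 308210.02
Ad valorem component: 308210.02 × 10% = 30821.00
Specific component: 9773 × 0.93 = 9088.89
Import duty = 30821.00 + 9088.89 = 39909.89
Buyer bears: destination terminal 1163.85 + delivery 1518.77 + duty 39909.89 = 42592.51
Landed cost = invoice 308210.02 + 42592.51 = 350802.53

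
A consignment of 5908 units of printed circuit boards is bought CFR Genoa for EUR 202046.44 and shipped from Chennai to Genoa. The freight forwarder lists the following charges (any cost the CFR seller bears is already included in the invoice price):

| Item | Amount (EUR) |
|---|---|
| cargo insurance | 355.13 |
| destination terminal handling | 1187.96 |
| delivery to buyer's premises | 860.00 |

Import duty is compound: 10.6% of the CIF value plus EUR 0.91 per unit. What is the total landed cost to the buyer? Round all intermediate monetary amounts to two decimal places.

Total landed cost: EUR 231280.38

CFR: the seller pays costs through ocean freight to the destination port, but not insurance.
CIF value = CFR price + insurance = 202046.44 + 355.13 = 202401.57
Ad valorem component: 202401.57 × 10.6% = 21454.57
Specific component: 5908 × 0.91 = 5376.28
Import duty = 21454.57 + 5376.28 = 26830.85
Buyer bears: insurance 355.13 + destination terminal 1187.96 + delivery 860.00 + duty 26830.85 = 29233.94
Landed cost = invoice 202046.44 + 29233.94 = 231280.38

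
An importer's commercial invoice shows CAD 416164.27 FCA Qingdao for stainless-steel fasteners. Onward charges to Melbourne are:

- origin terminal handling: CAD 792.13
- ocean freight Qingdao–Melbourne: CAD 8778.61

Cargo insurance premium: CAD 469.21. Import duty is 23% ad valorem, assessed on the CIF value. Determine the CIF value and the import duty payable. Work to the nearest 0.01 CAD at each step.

CIF value: CAD 426204.22; import duty: CAD 98026.97

CIF = FCA price + pre-shipment costs + freight + insurance
CIF = 416164.27 + 792.13 + 8778.61 + 469.21 = 426204.22
Import duty = 426204.22 × 23% = 98026.97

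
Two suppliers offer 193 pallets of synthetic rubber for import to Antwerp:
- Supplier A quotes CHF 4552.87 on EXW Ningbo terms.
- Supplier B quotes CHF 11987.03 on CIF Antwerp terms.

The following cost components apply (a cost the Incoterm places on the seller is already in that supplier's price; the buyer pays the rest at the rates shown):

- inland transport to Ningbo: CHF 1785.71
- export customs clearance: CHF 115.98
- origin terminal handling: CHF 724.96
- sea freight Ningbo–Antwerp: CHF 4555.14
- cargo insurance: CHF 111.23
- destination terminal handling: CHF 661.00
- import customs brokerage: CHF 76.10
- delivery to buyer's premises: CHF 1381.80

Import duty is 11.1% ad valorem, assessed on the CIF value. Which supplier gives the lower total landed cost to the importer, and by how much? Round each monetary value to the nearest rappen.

Supplier A (EXW):
CIF value = EXW price + inland to port + export clearance + origin terminal + freight + insurance = 4552.87 + 1785.71 + 115.98 + 724.96 + 4555.14 + 111.23 = 11845.89
Import duty = 11845.89 × 11.1% = 1314.89
Buyer bears (A): 1785.71 + 115.98 + 724.96 + 4555.14 + 111.23 + 661.00 + 76.10 + 1381.80 = 9411.92
Landed cost (A) = invoice 4552.87 + 9411.92 + duty 1314.89 = 15279.68
Supplier B (CIF):
The CIF price already equals the CIF value: 11987.03
Import duty = 11987.03 × 11.1% = 1330.56
Buyer bears (B): 661.00 + 76.10 + 1381.80 = 2118.90
Landed cost (B) = invoice 11987.03 + 2118.90 + duty 1330.56 = 15436.49
Difference = |15279.68 − 15436.49| = 156.81

Supplier A is cheaper by CHF 156.81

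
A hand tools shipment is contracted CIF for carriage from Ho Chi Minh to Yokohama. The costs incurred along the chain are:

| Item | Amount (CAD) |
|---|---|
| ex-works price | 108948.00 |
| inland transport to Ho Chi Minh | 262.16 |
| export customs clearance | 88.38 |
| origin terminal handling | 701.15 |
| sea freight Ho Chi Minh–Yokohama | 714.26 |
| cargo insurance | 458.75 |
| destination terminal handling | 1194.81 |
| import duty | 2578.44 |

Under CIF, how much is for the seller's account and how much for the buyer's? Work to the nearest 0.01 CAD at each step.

Seller: CAD 111172.70; buyer: CAD 3773.25

CIF: the seller pays costs through ocean freight and marine insurance to the destination port.
Seller's account: goods 108948.00 + inland to port 262.16 + export clearance 88.38 + origin terminal 701.15 + freight 714.26 + insurance 458.75 = 111172.70
Buyer's account: destination terminal 1194.81 + duty 2578.44 = 3773.25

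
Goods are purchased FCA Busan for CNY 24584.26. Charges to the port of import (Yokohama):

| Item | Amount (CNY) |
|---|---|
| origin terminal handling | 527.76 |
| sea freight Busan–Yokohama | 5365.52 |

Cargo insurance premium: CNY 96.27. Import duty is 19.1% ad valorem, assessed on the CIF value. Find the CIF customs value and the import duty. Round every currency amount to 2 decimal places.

CIF value: CNY 30573.81; import duty: CNY 5839.60

CIF = FCA price + pre-shipment costs + freight + insurance
CIF = 24584.26 + 527.76 + 5365.52 + 96.27 = 30573.81
Import duty = 30573.81 × 19.1% = 5839.60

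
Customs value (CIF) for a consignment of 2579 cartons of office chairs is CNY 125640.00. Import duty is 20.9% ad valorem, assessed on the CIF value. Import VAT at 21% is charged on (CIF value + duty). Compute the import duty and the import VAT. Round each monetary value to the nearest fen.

Import duty = 125640.00 × 20.9% = 26258.76
VAT base = CIF + duty = 125640.00 + 26258.76 = 151898.76
Import VAT = 151898.76 × 21% = 31898.74

Import duty: CNY 26258.76; import VAT: CNY 31898.74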